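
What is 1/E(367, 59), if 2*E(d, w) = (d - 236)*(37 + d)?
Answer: 1/26462 ≈ 3.7790e-5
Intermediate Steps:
E(d, w) = (-236 + d)*(37 + d)/2 (E(d, w) = ((d - 236)*(37 + d))/2 = ((-236 + d)*(37 + d))/2 = (-236 + d)*(37 + d)/2)
1/E(367, 59) = 1/(-4366 + (½)*367² - 199/2*367) = 1/(-4366 + (½)*134689 - 73033/2) = 1/(-4366 + 134689/2 - 73033/2) = 1/26462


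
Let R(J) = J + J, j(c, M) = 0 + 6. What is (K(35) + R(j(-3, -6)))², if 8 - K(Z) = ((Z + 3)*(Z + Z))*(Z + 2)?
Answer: 9682560000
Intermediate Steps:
K(Z) = 8 - 2*Z*(2 + Z)*(3 + Z) (K(Z) = 8 - (Z + 3)*(Z + Z)*(Z + 2) = 8 - (3 + Z)*(2*Z)*(2 + Z) = 8 - 2*Z*(3 + Z)*(2 + Z) = 8 - 2*Z*(2 + Z)*(3 + Z))
j(c, M) = 6
R(J) = 2*J
(K(35) + R(j(-3, -6)))² = ((8 - 12*35 - 10*35² - 2*35³) + 2*6)² = ((8 - 420 - 10*1225 - 2*42875) + 12)² = ((8 - 420 - 12250 - 85750) + 12)² = (-98412 + 12)² = (-98400)² = 9682560000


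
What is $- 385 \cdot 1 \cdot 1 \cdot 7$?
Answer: $-2695$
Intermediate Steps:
$- 385 \cdot 1 \cdot 1 \cdot 7 = - 385 \cdot 1 \cdot 7 = \left(-385\right) 7 = -2695$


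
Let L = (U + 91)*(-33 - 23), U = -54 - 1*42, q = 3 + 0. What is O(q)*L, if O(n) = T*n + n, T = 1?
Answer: 1680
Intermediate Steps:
q = 3
O(n) = 2*n (O(n) = 1*n + n = n + n = 2*n)
U = -96 (U = -54 - 42 = -96)
L = 280 (L = (-96 + 91)*(-33 - 23) = -5*(-56) = 280)
O(q)*L = (2*3)*280 = 6*280 = 1680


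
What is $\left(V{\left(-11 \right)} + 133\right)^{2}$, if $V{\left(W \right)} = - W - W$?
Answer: $24025$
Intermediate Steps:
$V{\left(W \right)} = - 2 W$
$\left(V{\left(-11 \right)} + 133\right)^{2} = \left(\left(-2\right) \left(-11\right) + 133\right)^{2} = \left(22 + 133\right)^{2} = 155^{2} = 24025$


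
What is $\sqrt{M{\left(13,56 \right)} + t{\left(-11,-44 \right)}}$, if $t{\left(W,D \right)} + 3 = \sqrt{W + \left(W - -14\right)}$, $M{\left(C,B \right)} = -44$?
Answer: $\sqrt{-47 + 2 i \sqrt{2}} \approx 0.20619 + 6.8588 i$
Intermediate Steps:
$t{\left(W,D \right)} = -3 + \sqrt{14 + 2 W}$ ($t{\left(W,D \right)} = -3 + \sqrt{W + \left(W - -14\right)} = -3 + \sqrt{W + \left(W + 14\right)} = -3 + \sqrt{W + \left(14 + W\right)} = -3 + \sqrt{14 + 2 W}$)
$\sqrt{M{\left(13,56 \right)} + t{\left(-11,-44 \right)}} = \sqrt{-44 - \left(3 - \sqrt{14 + 2 \left(-11\right)}\right)} = \sqrt{-44 - \left(3 - \sqrt{14 - 22}\right)} = \sqrt{-44 - \left(3 - \sqrt{-8}\right)} = \sqrt{-44 - \left(3 - 2 i \sqrt{2}\right)} = \sqrt{-47 + 2 i \sqrt{2}}$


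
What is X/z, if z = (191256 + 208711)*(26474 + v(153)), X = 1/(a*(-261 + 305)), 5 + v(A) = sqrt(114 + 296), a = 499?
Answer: 26469/6152508132102538052 - sqrt(410)/6152508132102538052 ≈ 4.2989e-15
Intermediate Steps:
v(A) = -5 + sqrt(410) (v(A) = -5 + sqrt(114 + 296) = -5 + sqrt(410))
X = 1/21956 (X = 1/(499*(-261 + 305)) = 1/(499*44) = 1/21956 ≈ 4.5546e-5)
z = 10586726523 + 399967*sqrt(410) (z = (191256 + 208711)*(26474 + (-5 + sqrt(410))) = 399967*(26469 + sqrt(410)) = 10586726523 + 399967*sqrt(410) ≈ 1.0595e+10)
X/z = 1/(21956*(10586726523 + 399967*sqrt(410)))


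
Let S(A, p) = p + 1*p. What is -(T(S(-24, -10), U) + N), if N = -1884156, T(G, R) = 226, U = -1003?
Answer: 1883930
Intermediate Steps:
S(A, p) = 2*p (S(A, p) = p + p = 2*p)
-(T(S(-24, -10), U) + N) = -(226 - 1884156) = -1*(-1883930) = 1883930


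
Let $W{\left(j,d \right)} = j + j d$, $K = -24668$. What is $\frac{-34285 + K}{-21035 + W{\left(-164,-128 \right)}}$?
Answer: $\frac{19651}{69} \approx 284.8$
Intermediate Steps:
$W{\left(j,d \right)} = j + d j$
$\frac{-34285 + K}{-21035 + W{\left(-164,-128 \right)}} = \frac{-34285 - 24668}{-21035 - 164 \left(1 - 128\right)} = - \frac{58953}{-21035 - -20828} = - \frac{58953}{-21035 + 20828} = - \frac{58953}{-207} = \left(-58953\right) \left(- \frac{1}{207}\right) = \frac{19651}{69}$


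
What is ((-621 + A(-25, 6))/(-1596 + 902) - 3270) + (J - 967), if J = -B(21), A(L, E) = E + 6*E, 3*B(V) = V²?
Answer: -3041917/694 ≈ -4383.2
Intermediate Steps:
B(V) = V²/3
A(L, E) = 7*E
J = -147 (J = -21²/3 = -441/3 = -1*147 = -147)
((-621 + A(-25, 6))/(-1596 + 902) - 3270) + (J - 967) = ((-621 + 7*6)/(-1596 + 902) - 3270) + (-147 - 967) = ((-621 + 42)/(-694) - 3270) - 1114 = (-579*(-1/694) - 3270) - 1114 = (579/694 - 3270) - 1114 = -2268801/694 - 1114 = -3041917/694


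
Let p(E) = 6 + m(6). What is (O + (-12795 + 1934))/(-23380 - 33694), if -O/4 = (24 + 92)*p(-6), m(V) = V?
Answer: 16429/57074 ≈ 0.28785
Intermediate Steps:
p(E) = 12 (p(E) = 6 + 6 = 12)
O = -5568 (O = -4*(24 + 92)*12 = -464*12 = -4*1392 = -5568)
(O + (-12795 + 1934))/(-23380 - 33694) = (-5568 + (-12795 + 1934))/(-23380 - 33694) = (-5568 - 10861)/(-57074) = -16429*(-1/57074) = 16429/57074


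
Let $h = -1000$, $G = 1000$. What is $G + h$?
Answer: $0$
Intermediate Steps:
$G + h = 1000 - 1000 = 0$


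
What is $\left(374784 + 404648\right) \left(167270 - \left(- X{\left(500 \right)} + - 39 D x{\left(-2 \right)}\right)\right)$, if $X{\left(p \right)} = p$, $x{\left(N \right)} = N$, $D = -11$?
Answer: $131434059296$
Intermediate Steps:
$\left(374784 + 404648\right) \left(167270 - \left(- X{\left(500 \right)} + - 39 D x{\left(-2 \right)}\right)\right) = \left(374784 + 404648\right) \left(167270 - \left(-500 + \left(-39\right) \left(-11\right) \left(-2\right)\right)\right) = 779432 \left(167270 - \left(-500 + 429 \left(-2\right)\right)\right) = 779432 \left(167270 + \left(500 - -858\right)\right) = 779432 \left(167270 + \left(500 + 858\right)\right) = 779432 \left(167270 + 1358\right) = 779432 \cdot 168628 = 131434059296$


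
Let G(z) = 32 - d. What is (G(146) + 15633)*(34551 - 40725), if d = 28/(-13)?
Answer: -1257477102/13 ≈ -9.6729e+7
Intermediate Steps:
d = -28/13 (d = 28*(-1/13) = -28/13 ≈ -2.1538)
G(z) = 444/13 (G(z) = 32 - 1*(-28/13) = 32 + 28/13 = 444/13)
(G(146) + 15633)*(34551 - 40725) = (444/13 + 15633)*(34551 - 40725) = (203673/13)*(-6174) = -1257477102/13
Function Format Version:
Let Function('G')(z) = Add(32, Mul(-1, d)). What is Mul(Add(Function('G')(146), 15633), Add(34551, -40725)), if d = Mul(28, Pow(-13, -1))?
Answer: Rational(-1257477102, 13) ≈ -9.6729e+7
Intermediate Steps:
d = Rational(-28, 13) (d = Mul(28, Rational(-1, 13)) = Rational(-28, 13) ≈ -2.1538)
Function('G')(z) = Rational(444, 13) (Function('G')(z) = Add(32, Mul(-1, Rational(-28, 13))) = Add(32, Rational(28, 13)) = Rational(444, 13))
Mul(Add(Function('G')(146), 15633), Add(34551, -40725)) = Mul(Add(Rational(444, 13), 15633), Add(34551, -40725)) = Mul(Rational(203673, 13), -6174) = Rational(-1257477102, 13)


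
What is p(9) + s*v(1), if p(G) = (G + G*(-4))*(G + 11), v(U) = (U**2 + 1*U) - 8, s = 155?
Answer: -1470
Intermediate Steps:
v(U) = -8 + U + U**2 (v(U) = (U**2 + U) - 8 = (U + U**2) - 8 = -8 + U + U**2)
p(G) = -3*G*(11 + G) (p(G) = (G - 4*G)*(11 + G) = (-3*G)*(11 + G) = -3*G*(11 + G))
p(9) + s*v(1) = -3*9*(11 + 9) + 155*(-8 + 1 + 1**2) = -3*9*20 + 155*(-8 + 1 + 1) = -540 + 155*(-6) = -540 - 930 = -1470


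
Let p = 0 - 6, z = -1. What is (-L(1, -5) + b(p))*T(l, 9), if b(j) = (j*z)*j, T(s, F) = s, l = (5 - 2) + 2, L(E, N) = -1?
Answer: -175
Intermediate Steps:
p = -6
l = 5 (l = 3 + 2 = 5)
b(j) = -j**2 (b(j) = (j*(-1))*j = (-j)*j = -j**2)
(-L(1, -5) + b(p))*T(l, 9) = (-1*(-1) - 1*(-6)**2)*5 = (1 - 1*36)*5 = (1 - 36)*5 = -35*5 = -175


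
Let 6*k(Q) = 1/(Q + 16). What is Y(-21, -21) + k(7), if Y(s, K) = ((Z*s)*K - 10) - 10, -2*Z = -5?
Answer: 74693/69 ≈ 1082.5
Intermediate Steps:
Z = 5/2 (Z = -½*(-5) = 5/2 ≈ 2.5000)
k(Q) = 1/(6*(16 + Q)) (k(Q) = 1/(6*(Q + 16)) = 1/(6*(16 + Q)))
Y(s, K) = -20 + 5*K*s/2 (Y(s, K) = ((5*s/2)*K - 10) - 10 = (5*K*s/2 - 10) - 10 = (-10 + 5*K*s/2) - 10 = -20 + 5*K*s/2)
Y(-21, -21) + k(7) = (-20 + (5/2)*(-21)*(-21)) + 1/(6*(16 + 7)) = (-20 + 2205/2) + (⅙)/23 = 2165/2 + (⅙)*(1/23) = 2165/2 + 1/138 = 74693/69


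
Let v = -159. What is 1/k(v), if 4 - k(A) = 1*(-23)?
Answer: 1/27 ≈ 0.037037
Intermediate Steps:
k(A) = 27 (k(A) = 4 - (-23) = 4 - 1*(-23) = 4 + 23 = 27)
1/k(v) = 1/27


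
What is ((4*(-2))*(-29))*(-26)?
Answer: -6032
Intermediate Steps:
((4*(-2))*(-29))*(-26) = -8*(-29)*(-26) = 232*(-26) = -6032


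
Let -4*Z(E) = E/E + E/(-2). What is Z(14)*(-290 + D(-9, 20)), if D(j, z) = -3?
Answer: -879/2 ≈ -439.50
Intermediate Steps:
Z(E) = -1/4 + E/8 (Z(E) = -(E/E + E/(-2))/4 = -(1 + E*(-1/2))/4 = -(1 - E/2)/4 = -1/4 + E/8)
Z(14)*(-290 + D(-9, 20)) = (-1/4 + (1/8)*14)*(-290 - 3) = (-1/4 + 7/4)*(-293) = (3/2)*(-293) = -879/2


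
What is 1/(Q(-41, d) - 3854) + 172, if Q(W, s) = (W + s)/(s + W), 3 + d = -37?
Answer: 662715/3853 ≈ 172.00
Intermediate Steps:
d = -40 (d = -3 - 37 = -40)
Q(W, s) = 1 (Q(W, s) = (W + s)/(W + s) = 1)
1/(Q(-41, d) - 3854) + 172 = 1/(1 - 3854) + 172 = 1/(-3853) + 172 = -1/3853 + 172 = 662715/3853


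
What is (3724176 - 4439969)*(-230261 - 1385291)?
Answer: 1156400812736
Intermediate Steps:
(3724176 - 4439969)*(-230261 - 1385291) = -715793*(-1615552) = 1156400812736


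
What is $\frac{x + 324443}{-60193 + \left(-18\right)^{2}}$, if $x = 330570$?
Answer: $- \frac{655013}{59869} \approx -10.941$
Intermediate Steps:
$\frac{x + 324443}{-60193 + \left(-18\right)^{2}} = \frac{330570 + 324443}{-60193 + \left(-18\right)^{2}} = \frac{655013}{-60193 + 324} = \frac{655013}{-59869} = 655013 \left(- \frac{1}{59869}\right) = - \frac{655013}{59869}$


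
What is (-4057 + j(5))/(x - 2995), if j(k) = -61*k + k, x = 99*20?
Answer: 4357/1015 ≈ 4.2926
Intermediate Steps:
x = 1980
j(k) = -60*k
(-4057 + j(5))/(x - 2995) = (-4057 - 60*5)/(1980 - 2995) = (-4057 - 300)/(-1015) = -4357*(-1/1015) = 4357/1015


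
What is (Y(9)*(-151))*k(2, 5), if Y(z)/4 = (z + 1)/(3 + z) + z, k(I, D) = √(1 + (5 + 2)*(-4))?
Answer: -17818*I*√3 ≈ -30862.0*I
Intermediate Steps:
k(I, D) = 3*I*√3 (k(I, D) = √(1 + 7*(-4)) = √(1 - 28) = √(-27) = 3*I*√3)
Y(z) = 4*z + 4*(1 + z)/(3 + z) (Y(z) = 4*((z + 1)/(3 + z) + z) = 4*((1 + z)/(3 + z) + z) = 4*(z + (1 + z)/(3 + z)) = 4*z + 4*(1 + z)/(3 + z))
(Y(9)*(-151))*k(2, 5) = ((4*(1 + 9² + 4*9)/(3 + 9))*(-151))*(3*I*√3) = ((4*(1 + 81 + 36)/12)*(-151))*(3*I*√3) = ((4*(1/12)*118)*(-151))*(3*I*√3) = ((118/3)*(-151))*(3*I*√3) = -17818*I*√3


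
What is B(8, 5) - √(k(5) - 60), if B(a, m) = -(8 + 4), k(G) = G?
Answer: -12 - I*√55 ≈ -12.0 - 7.4162*I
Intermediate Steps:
B(a, m) = -12 (B(a, m) = -1*12 = -12)
B(8, 5) - √(k(5) - 60) = -12 - √(5 - 60) = -12 - √(-55) = -12 - I*√55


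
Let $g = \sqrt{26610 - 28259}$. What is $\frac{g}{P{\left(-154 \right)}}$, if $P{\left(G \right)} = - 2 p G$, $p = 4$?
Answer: $\frac{i \sqrt{1649}}{1232} \approx 0.032961 i$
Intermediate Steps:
$P{\left(G \right)} = - 8 G$ ($P{\left(G \right)} = \left(-2\right) 4 G = - 8 G$)
$g = i \sqrt{1649}$ ($g = \sqrt{-1649} = i \sqrt{1649} \approx 40.608 i$)
$\frac{g}{P{\left(-154 \right)}} = \frac{i \sqrt{1649}}{\left(-8\right) \left(-154\right)} = \frac{i \sqrt{1649}}{1232}$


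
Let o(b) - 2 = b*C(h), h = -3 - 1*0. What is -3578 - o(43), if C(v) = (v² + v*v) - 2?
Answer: -4268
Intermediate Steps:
h = -3 (h = -3 + 0 = -3)
C(v) = -2 + 2*v² (C(v) = (v² + v²) - 2 = 2*v² - 2 = -2 + 2*v²)
o(b) = 2 + 16*b (o(b) = 2 + b*(-2 + 2*(-3)²) = 2 + b*(-2 + 2*9) = 2 + b*(-2 + 18) = 2 + b*16 = 2 + 16*b)
-3578 - o(43) = -3578 - (2 + 16*43) = -3578 - (2 + 688) = -3578 - 1*690 = -3578 - 690 = -4268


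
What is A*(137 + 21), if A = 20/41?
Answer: 3160/41 ≈ 77.073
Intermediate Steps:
A = 20/41 (A = 20*(1/41) = 20/41 ≈ 0.48780)
A*(137 + 21) = 20*(137 + 21)/41 = (20/41)*158 = 3160/41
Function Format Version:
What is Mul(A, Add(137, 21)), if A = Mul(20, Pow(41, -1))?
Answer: Rational(3160, 41) ≈ 77.073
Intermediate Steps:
A = Rational(20, 41) (A = Mul(20, Rational(1, 41)) = Rational(20, 41) ≈ 0.48780)
Mul(A, Add(137, 21)) = Mul(Rational(20, 41), Add(137, 21)) = Mul(Rational(20, 41), 158) = Rational(3160, 41)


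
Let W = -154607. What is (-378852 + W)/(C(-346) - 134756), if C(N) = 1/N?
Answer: 184576814/46625577 ≈ 3.9587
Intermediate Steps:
(-378852 + W)/(C(-346) - 134756) = (-378852 - 154607)/(1/(-346) - 134756) = -533459/(-1/346 - 134756) = -533459/(-46625577/346) = -533459*(-346/46625577) = 184576814/46625577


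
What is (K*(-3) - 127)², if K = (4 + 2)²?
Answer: 55225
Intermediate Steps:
K = 36 (K = 6² = 36)
(K*(-3) - 127)² = (36*(-3) - 127)² = (-108 - 127)² = (-235)² = 55225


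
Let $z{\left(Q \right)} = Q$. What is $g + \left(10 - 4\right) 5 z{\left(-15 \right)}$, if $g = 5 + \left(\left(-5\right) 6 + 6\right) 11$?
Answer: $-709$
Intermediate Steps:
$g = -259$ ($g = 5 + \left(-30 + 6\right) 11 = 5 - 264 = -259$)
$g + \left(10 - 4\right) 5 z{\left(-15 \right)} = -259 + \left(10 - 4\right) 5 \left(-15\right) = -259 + 6 \cdot 5 \left(-15\right) = -259 + 30 \left(-15\right) = -259 - 450 = -709$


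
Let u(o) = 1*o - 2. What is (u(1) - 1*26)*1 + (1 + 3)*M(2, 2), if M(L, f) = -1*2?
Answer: -35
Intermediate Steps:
M(L, f) = -2
u(o) = -2 + o (u(o) = o - 2 = -2 + o)
(u(1) - 1*26)*1 + (1 + 3)*M(2, 2) = ((-2 + 1) - 1*26)*1 + (1 + 3)*(-2) = (-1 - 26)*1 + 4*(-2) = -27*1 - 8 = -27 - 8 = -35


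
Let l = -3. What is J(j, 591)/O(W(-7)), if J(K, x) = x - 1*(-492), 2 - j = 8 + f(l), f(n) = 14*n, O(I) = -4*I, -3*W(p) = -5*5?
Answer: -3249/100 ≈ -32.490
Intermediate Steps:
W(p) = 25/3 (W(p) = -(-5)*5/3 = -⅓*(-25) = 25/3)
j = 36 (j = 2 - (8 + 14*(-3)) = 2 - (8 - 42) = 2 - 1*(-34) = 2 + 34 = 36)
J(K, x) = 492 + x (J(K, x) = x + 492 = 492 + x)
J(j, 591)/O(W(-7)) = (492 + 591)/((-4*25/3)) = 1083/(-100/3) = 1083*(-3/100) = -3249/100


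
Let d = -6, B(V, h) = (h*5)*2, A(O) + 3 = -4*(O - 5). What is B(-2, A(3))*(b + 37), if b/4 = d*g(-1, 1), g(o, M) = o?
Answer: 3050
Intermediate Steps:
A(O) = 17 - 4*O (A(O) = -3 - 4*(O - 5) = -3 - 4*(-5 + O) = -3 + (20 - 4*O) = 17 - 4*O)
B(V, h) = 10*h (B(V, h) = (5*h)*2 = 10*h)
b = 24 (b = 4*(-6*(-1)) = 4*6 = 24)
B(-2, A(3))*(b + 37) = (10*(17 - 4*3))*(24 + 37) = (10*(17 - 12))*61 = (10*5)*61 = 50*61 = 3050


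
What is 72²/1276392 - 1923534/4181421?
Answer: -33798707262/74126837681 ≈ -0.45596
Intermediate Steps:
72²/1276392 - 1923534/4181421 = 5184*(1/1276392) - 1923534*1/4181421 = 216/53183 - 641178/1393807 = -33798707262/74126837681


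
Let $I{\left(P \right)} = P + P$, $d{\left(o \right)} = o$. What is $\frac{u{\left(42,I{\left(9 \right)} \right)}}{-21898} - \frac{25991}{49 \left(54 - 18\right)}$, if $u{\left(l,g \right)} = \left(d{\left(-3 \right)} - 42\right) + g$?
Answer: $- \frac{40650235}{2759148} \approx -14.733$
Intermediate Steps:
$I{\left(P \right)} = 2 P$
$u{\left(l,g \right)} = -45 + g$ ($u{\left(l,g \right)} = \left(-3 - 42\right) + g = -45 + g$)
$\frac{u{\left(42,I{\left(9 \right)} \right)}}{-21898} - \frac{25991}{49 \left(54 - 18\right)} = \frac{-45 + 2 \cdot 9}{-21898} - \frac{25991}{49 \left(54 - 18\right)} = \left(-45 + 18\right) \left(- \frac{1}{21898}\right) - \frac{25991}{49 \cdot 36} = \left(-27\right) \left(- \frac{1}{21898}\right) - \frac{25991}{1764} = \frac{27}{21898} - \frac{3713}{252} = - \frac{40650235}{2759148}$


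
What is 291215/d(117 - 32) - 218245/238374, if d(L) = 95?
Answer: 730498433/238374 ≈ 3064.5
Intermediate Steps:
291215/d(117 - 32) - 218245/238374 = 291215/95 - 218245/238374 = 291215*(1/95) - 218245*1/238374 = 58243/19 - 218245/238374 = 730498433/238374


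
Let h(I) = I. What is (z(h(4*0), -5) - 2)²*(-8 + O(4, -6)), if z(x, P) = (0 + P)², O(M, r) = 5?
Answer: -1587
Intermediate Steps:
z(x, P) = P²
(z(h(4*0), -5) - 2)²*(-8 + O(4, -6)) = ((-5)² - 2)²*(-8 + 5) = (25 - 2)²*(-3) = 23²*(-3) = 529*(-3) = -1587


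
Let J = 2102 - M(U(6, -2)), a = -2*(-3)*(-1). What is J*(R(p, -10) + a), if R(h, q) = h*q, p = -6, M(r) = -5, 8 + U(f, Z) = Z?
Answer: 113778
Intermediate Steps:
U(f, Z) = -8 + Z
a = -6 (a = 6*(-1) = -6)
J = 2107 (J = 2102 - 1*(-5) = 2102 + 5 = 2107)
J*(R(p, -10) + a) = 2107*(-6*(-10) - 6) = 2107*(60 - 6) = 2107*54 = 113778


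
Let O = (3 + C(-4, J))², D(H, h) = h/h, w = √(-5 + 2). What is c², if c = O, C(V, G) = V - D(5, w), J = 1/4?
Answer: 16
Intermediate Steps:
J = ¼ ≈ 0.25000
w = I*√3 (w = √(-3) = I*√3 ≈ 1.732*I)
D(H, h) = 1
C(V, G) = -1 + V (C(V, G) = V - 1*1 = V - 1 = -1 + V)
O = 4 (O = (3 + (-1 - 4))² = (3 - 5)² = (-2)² = 4)
c = 4
c² = 4² = 16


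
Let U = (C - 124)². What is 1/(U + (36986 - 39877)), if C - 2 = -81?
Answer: 1/38318 ≈ 2.6097e-5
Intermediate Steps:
C = -79 (C = 2 - 81 = -79)
U = 41209 (U = (-79 - 124)² = (-203)² = 41209)
1/(U + (36986 - 39877)) = 1/(41209 + (36986 - 39877)) = 1/(41209 - 2891) = 1/38318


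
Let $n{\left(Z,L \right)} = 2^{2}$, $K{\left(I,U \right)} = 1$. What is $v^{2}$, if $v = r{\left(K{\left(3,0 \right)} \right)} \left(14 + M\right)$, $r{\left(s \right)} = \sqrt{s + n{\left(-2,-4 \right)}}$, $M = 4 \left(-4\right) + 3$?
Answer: $5$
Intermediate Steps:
$n{\left(Z,L \right)} = 4$
$M = -13$ ($M = -16 + 3 = -13$)
$r{\left(s \right)} = \sqrt{4 + s}$ ($r{\left(s \right)} = \sqrt{s + 4} = \sqrt{4 + s}$)
$v = \sqrt{5}$ ($v = \sqrt{4 + 1} \left(14 - 13\right) = \sqrt{5} \cdot 1 = \sqrt{5} \approx 2.2361$)
$v^{2} = \left(\sqrt{5}\right)^{2} = 5$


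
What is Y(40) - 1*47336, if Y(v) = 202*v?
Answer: -39256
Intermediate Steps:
Y(40) - 1*47336 = 202*40 - 1*47336 = 8080 - 47336 = -39256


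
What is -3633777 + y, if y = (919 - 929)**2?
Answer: -3633677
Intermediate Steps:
y = 100 (y = (-10)**2 = 100)
-3633777 + y = -3633777 + 100 = -3633677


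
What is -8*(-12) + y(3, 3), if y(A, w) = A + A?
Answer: 102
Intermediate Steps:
y(A, w) = 2*A
-8*(-12) + y(3, 3) = -8*(-12) + 2*3 = 96 + 6 = 102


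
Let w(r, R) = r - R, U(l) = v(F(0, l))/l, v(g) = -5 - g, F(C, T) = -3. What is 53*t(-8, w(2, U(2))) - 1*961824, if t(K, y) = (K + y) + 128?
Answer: -955305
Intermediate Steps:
U(l) = -2/l (U(l) = (-5 - 1*(-3))/l = (-5 + 3)/l = -2/l)
t(K, y) = 128 + K + y
53*t(-8, w(2, U(2))) - 1*961824 = 53*(128 - 8 + (2 - (-2)/2)) - 1*961824 = 53*(128 - 8 + (2 - (-2)/2)) - 961824 = 53*(128 - 8 + (2 - 1*(-1))) - 961824 = 53*(128 - 8 + (2 + 1)) - 961824 = 53*(128 - 8 + 3) - 961824 = 53*123 - 961824 = 6519 - 961824 = -955305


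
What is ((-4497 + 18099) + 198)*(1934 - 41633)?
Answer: -547846200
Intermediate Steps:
((-4497 + 18099) + 198)*(1934 - 41633) = (13602 + 198)*(-39699) = 13800*(-39699) = -547846200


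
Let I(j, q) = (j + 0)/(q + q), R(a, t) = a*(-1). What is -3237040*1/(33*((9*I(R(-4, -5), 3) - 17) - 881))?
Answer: 809260/7359 ≈ 109.97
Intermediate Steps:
R(a, t) = -a
I(j, q) = j/(2*q) (I(j, q) = j/((2*q)) = j*(1/(2*q)) = j/(2*q))
-3237040*1/(33*((9*I(R(-4, -5), 3) - 17) - 881)) = -3237040*1/(33*((9*((1/2)*(-1*(-4))/3) - 17) - 881)) = -3237040*1/(33*((9*((1/2)*4*(1/3)) - 17) - 881)) = -3237040*1/(33*((9*(2/3) - 17) - 881)) = -3237040*1/(33*((6 - 17) - 881)) = -3237040*1/(33*(-11 - 881)) = -3237040/(33*(-892)) = -3237040/(-29436) = -3237040*(-1/29436) = 809260/7359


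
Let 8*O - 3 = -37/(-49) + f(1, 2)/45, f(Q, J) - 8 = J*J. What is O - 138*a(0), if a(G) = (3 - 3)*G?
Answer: 739/1470 ≈ 0.50272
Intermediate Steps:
a(G) = 0 (a(G) = 0*G = 0)
f(Q, J) = 8 + J² (f(Q, J) = 8 + J*J = 8 + J²)
O = 739/1470 (O = 3/8 + (-37/(-49) + (8 + 2²)/45)/8 = 3/8 + (-37*(-1/49) + (8 + 4)*(1/45))/8 = 3/8 + (37/49 + 12*(1/45))/8 = 3/8 + (37/49 + 4/15)/8 = 3/8 + (⅛)*(751/735) = 3/8 + 751/5880 = 739/1470 ≈ 0.50272)
O - 138*a(0) = 739/1470 - 138*0 = 739/1470 + 0 = 739/1470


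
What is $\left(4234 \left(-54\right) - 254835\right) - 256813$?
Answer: $-740284$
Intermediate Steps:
$\left(4234 \left(-54\right) - 254835\right) - 256813 = \left(-228636 - 254835\right) - 256813 = -483471 - 256813 = -740284$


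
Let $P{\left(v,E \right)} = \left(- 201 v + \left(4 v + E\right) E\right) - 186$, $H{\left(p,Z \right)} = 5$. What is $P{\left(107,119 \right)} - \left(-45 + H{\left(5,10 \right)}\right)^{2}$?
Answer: $41800$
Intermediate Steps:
$P{\left(v,E \right)} = -186 - 201 v + E \left(E + 4 v\right)$ ($P{\left(v,E \right)} = \left(- 201 v + \left(E + 4 v\right) E\right) - 186 = \left(- 201 v + E \left(E + 4 v\right)\right) - 186 = -186 - 201 v + E \left(E + 4 v\right)$)
$P{\left(107,119 \right)} - \left(-45 + H{\left(5,10 \right)}\right)^{2} = \left(-186 + 119^{2} - 21507 + 4 \cdot 119 \cdot 107\right) - \left(-45 + 5\right)^{2} = \left(-186 + 14161 - 21507 + 50932\right) - \left(-40\right)^{2} = 43400 - 1600 = 41800$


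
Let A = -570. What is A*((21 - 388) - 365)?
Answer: 417240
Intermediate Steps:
A*((21 - 388) - 365) = -570*((21 - 388) - 365) = -570*(-367 - 365) = -570*(-732) = 417240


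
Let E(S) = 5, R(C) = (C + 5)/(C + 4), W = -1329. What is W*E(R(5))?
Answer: -6645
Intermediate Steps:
R(C) = (5 + C)/(4 + C)
W*E(R(5)) = -1329*5 = -6645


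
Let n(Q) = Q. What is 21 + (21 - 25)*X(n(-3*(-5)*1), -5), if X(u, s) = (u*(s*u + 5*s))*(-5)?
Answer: -29979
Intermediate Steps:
X(u, s) = -5*u*(5*s + s*u) (X(u, s) = (u*(5*s + s*u))*(-5) = -5*u*(5*s + s*u))
21 + (21 - 25)*X(n(-3*(-5)*1), -5) = 21 + (21 - 25)*(-5*(-5)*-3*(-5)*1*(5 - 3*(-5)*1)) = 21 - (-20)*(-5)*15*1*(5 + 15*1) = 21 - (-20)*(-5)*15*(5 + 15) = 21 - (-20)*(-5)*15*20 = 21 - 4*7500 = 21 - 30000 = -29979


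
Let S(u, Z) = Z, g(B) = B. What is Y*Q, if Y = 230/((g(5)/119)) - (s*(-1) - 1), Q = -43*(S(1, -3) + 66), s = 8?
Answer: -14853447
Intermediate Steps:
Q = -2709 (Q = -43*(-3 + 66) = -43*63 = -2709)
Y = 5483 (Y = 230/((5/119)) - (8*(-1) - 1) = 230/((5*(1/119))) - (-8 - 1) = 230/(5/119) - 1*(-9) = 230*(119/5) + 9 = 5474 + 9 = 5483)
Y*Q = 5483*(-2709) = -14853447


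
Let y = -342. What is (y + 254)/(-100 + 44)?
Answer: 11/7 ≈ 1.5714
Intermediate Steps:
(y + 254)/(-100 + 44) = (-342 + 254)/(-100 + 44) = -88/(-56) = -88*(-1/56) = 11/7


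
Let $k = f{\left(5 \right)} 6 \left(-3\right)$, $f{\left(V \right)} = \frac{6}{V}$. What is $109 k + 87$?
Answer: $- \frac{11337}{5} \approx -2267.4$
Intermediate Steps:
$k = - \frac{108}{5}$ ($k = \frac{6}{5} \cdot 6 \left(-3\right) = \frac{36}{5} \left(-3\right) = - \frac{108}{5} \approx -21.6$)
$109 k + 87 = 109 \left(- \frac{108}{5}\right) + 87 = - \frac{11772}{5} + 87 = - \frac{11337}{5}$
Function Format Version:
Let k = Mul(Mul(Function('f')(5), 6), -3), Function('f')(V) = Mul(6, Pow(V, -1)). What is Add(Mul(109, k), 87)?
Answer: Rational(-11337, 5) ≈ -2267.4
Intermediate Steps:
k = Rational(-108, 5) (k = Mul(Mul(Mul(6, Pow(5, -1)), 6), -3) = Mul(Mul(Mul(6, Rational(1, 5)), 6), -3) = Mul(Mul(Rational(6, 5), 6), -3) = Mul(Rational(36, 5), -3) = Rational(-108, 5) ≈ -21.600)
Add(Mul(109, k), 87) = Add(Mul(109, Rational(-108, 5)), 87) = Add(Rational(-11772, 5), 87) = Rational(-11337, 5)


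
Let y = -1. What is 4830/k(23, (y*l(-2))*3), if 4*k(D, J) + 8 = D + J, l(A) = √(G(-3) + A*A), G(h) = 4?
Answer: 32200/17 + 12880*√2/17 ≈ 2965.6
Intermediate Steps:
l(A) = √(4 + A²) (l(A) = √(4 + A*A) = √(4 + A²))
k(D, J) = -2 + D/4 + J/4 (k(D, J) = -2 + (D + J)/4 = -2 + (D/4 + J/4) = -2 + D/4 + J/4)
4830/k(23, (y*l(-2))*3) = 4830/(-2 + (¼)*23 + (-√(4 + (-2)²)*3)/4) = 4830/(-2 + 23/4 + (-√(4 + 4)*3)/4) = 4830/(-2 + 23/4 + (-√8*3)/4) = 4830/(-2 + 23/4 + (-2*√2*3)/4) = 4830/(-2 + 23/4 + (-6*√2)/4) = 4830/(-2 + 23/4 - 3*√2/2) = 4830/(15/4 - 3*√2/2)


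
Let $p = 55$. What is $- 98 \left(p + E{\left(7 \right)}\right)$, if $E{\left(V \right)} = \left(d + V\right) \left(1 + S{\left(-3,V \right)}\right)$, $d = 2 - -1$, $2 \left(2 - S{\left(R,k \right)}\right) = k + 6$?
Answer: $-1960$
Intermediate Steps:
$S{\left(R,k \right)} = -1 - \frac{k}{2}$ ($S{\left(R,k \right)} = 2 - \frac{k + 6}{2} = 2 - \frac{6 + k}{2} = 2 - \left(3 + \frac{k}{2}\right) = -1 - \frac{k}{2}$)
$d = 3$ ($d = 2 + 1 = 3$)
$E{\left(V \right)} = - \frac{V \left(3 + V\right)}{2}$ ($E{\left(V \right)} = \left(3 + V\right) \left(1 - \left(1 + \frac{V}{2}\right)\right) = \left(3 + V\right) \left(- \frac{V}{2}\right) = - \frac{V \left(3 + V\right)}{2}$)
$- 98 \left(p + E{\left(7 \right)}\right) = - 98 \left(55 + \frac{1}{2} \cdot 7 \left(-3 - 7\right)\right) = - 98 \left(55 + \frac{1}{2} \cdot 7 \left(-10\right)\right) = - 98 \left(55 - 35\right) = \left(-98\right) 20 = -1960$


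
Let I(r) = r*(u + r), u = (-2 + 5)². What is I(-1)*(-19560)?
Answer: 156480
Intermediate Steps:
u = 9 (u = 3² = 9)
I(r) = r*(9 + r)
I(-1)*(-19560) = -(9 - 1)*(-19560) = -1*8*(-19560) = -8*(-19560) = 156480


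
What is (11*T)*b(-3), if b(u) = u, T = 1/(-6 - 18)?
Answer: 11/8 ≈ 1.3750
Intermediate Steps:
T = -1/24 (T = 1/(-24) = -1/24 ≈ -0.041667)
(11*T)*b(-3) = (11*(-1/24))*(-3) = -11/24*(-3) = 11/8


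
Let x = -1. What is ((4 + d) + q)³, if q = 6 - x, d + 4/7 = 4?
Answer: 1030301/343 ≈ 3003.8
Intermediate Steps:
d = 24/7 (d = -4/7 + 4 = 24/7 ≈ 3.4286)
q = 7 (q = 6 - 1*(-1) = 6 + 1 = 7)
((4 + d) + q)³ = ((4 + 24/7) + 7)³ = (52/7 + 7)³ = (101/7)³ = 1030301/343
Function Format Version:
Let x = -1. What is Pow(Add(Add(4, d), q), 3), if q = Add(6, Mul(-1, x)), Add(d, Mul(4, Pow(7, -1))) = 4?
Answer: Rational(1030301, 343) ≈ 3003.8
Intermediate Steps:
d = Rational(24, 7) (d = Add(Rational(-4, 7), 4) = Rational(24, 7) ≈ 3.4286)
q = 7 (q = Add(6, Mul(-1, -1)) = Add(6, 1) = 7)
Pow(Add(Add(4, d), q), 3) = Pow(Add(Add(4, Rational(24, 7)), 7), 3) = Pow(Add(Rational(52, 7), 7), 3) = Pow(Rational(101, 7), 3) = Rational(1030301, 343)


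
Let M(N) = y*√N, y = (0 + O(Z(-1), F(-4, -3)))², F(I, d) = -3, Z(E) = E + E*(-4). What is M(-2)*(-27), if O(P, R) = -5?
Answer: -675*I*√2 ≈ -954.59*I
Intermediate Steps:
Z(E) = -3*E (Z(E) = E - 4*E = -3*E)
y = 25 (y = (0 - 5)² = (-5)² = 25)
M(N) = 25*√N
M(-2)*(-27) = (25*√(-2))*(-27) = (25*(I*√2))*(-27) = (25*I*√2)*(-27) = -675*I*√2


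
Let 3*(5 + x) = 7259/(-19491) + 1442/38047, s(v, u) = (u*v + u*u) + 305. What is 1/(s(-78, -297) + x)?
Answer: 2224722231/248445607069774 ≈ 8.9546e-6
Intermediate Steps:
s(v, u) = 305 + u² + u*v (s(v, u) = (u*v + u²) + 305 = (u² + u*v) + 305 = 305 + u² + u*v)
x = -11371688306/2224722231 (x = -5 + (7259/(-19491) + 1442/38047)/3 = -5 + (7259*(-1/19491) + 1442*(1/38047))/3 = -5 + (-7259/19491 + 1442/38047)/3 = -5 + (⅓)*(-248077151/741574077) = -5 - 248077151/2224722231 = -11371688306/2224722231 ≈ -5.1115)
1/(s(-78, -297) + x) = 1/((305 + (-297)² - 297*(-78)) - 11371688306/2224722231) = 1/((305 + 88209 + 23166) - 11371688306/2224722231) = 1/(111680 - 11371688306/2224722231) = 1/(248445607069774/2224722231) = 2224722231/248445607069774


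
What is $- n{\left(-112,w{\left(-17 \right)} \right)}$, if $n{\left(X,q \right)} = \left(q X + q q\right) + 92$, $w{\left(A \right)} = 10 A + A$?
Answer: $-56005$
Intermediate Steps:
$w{\left(A \right)} = 11 A$
$n{\left(X,q \right)} = 92 + q^{2} + X q$ ($n{\left(X,q \right)} = \left(X q + q^{2}\right) + 92 = \left(q^{2} + X q\right) + 92 = 92 + q^{2} + X q$)
$- n{\left(-112,w{\left(-17 \right)} \right)} = - (92 + \left(11 \left(-17\right)\right)^{2} - 112 \cdot 11 \left(-17\right)) = - (92 + \left(-187\right)^{2} - -20944) = - (92 + 34969 + 20944) = \left(-1\right) 56005 = -56005$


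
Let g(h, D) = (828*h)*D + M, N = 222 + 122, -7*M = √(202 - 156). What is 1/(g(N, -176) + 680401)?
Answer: -2423051519/119819972729147043 + 7*√46/119819972729147043 ≈ -2.0222e-8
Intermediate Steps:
M = -√46/7 (M = -√(202 - 156)/7 = -√46/7 ≈ -0.96890)
N = 344
g(h, D) = -√46/7 + 828*D*h (g(h, D) = (828*h)*D - √46/7 = 828*D*h - √46/7 = -√46/7 + 828*D*h)
1/(g(N, -176) + 680401) = 1/((-√46/7 + 828*(-176)*344) + 680401) = 1/((-√46/7 - 50130432) + 680401) = 1/((-50130432 - √46/7) + 680401) = 1/(-49450031 - √46/7)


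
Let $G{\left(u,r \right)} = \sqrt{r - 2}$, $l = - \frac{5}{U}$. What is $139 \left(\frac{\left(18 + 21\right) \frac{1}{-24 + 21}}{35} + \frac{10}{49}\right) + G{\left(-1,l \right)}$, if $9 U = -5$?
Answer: $- \frac{5699}{245} + \sqrt{7} \approx -20.615$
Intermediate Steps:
$U = - \frac{5}{9}$ ($U = \frac{1}{9} \left(-5\right) = - \frac{5}{9} \approx -0.55556$)
$l = 9$ ($l = - \frac{5}{- \frac{5}{9}} = \left(-5\right) \left(- \frac{9}{5}\right) = 9$)
$G{\left(u,r \right)} = \sqrt{-2 + r}$
$139 \left(\frac{\left(18 + 21\right) \frac{1}{-24 + 21}}{35} + \frac{10}{49}\right) + G{\left(-1,l \right)} = 139 \left(\frac{\left(18 + 21\right) \frac{1}{-24 + 21}}{35} + \frac{10}{49}\right) + \sqrt{-2 + 9} = 139 \left(\frac{39}{-3} \cdot \frac{1}{35} + 10 \cdot \frac{1}{49}\right) + \sqrt{7} = 139 \left(39 \left(- \frac{1}{3}\right) \frac{1}{35} + \frac{10}{49}\right) + \sqrt{7} = 139 \left(\left(-13\right) \frac{1}{35} + \frac{10}{49}\right) + \sqrt{7} = 139 \left(- \frac{13}{35} + \frac{10}{49}\right) + \sqrt{7} = 139 \left(- \frac{41}{245}\right) + \sqrt{7} = - \frac{5699}{245} + \sqrt{7}$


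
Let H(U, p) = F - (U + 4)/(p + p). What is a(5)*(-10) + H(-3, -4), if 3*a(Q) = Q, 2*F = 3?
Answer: -361/24 ≈ -15.042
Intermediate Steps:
F = 3/2 (F = (½)*3 = 3/2 ≈ 1.5000)
a(Q) = Q/3
H(U, p) = 3/2 - (4 + U)/(2*p) (H(U, p) = 3/2 - (U + 4)/(p + p) = 3/2 - (4 + U)/(2*p))
a(5)*(-10) + H(-3, -4) = ((⅓)*5)*(-10) + (½)*(-4 - 1*(-3) + 3*(-4))/(-4) = (5/3)*(-10) + (½)*(-¼)*(-4 + 3 - 12) = -50/3 + (½)*(-¼)*(-13) = -50/3 + 13/8 = -361/24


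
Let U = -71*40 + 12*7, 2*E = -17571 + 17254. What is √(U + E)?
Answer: I*√11658/2 ≈ 53.986*I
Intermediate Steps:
E = -317/2 (E = (-17571 + 17254)/2 = (½)*(-317) = -317/2 ≈ -158.50)
U = -2756 (U = -2840 + 84 = -2756)
√(U + E) = √(-2756 - 317/2) = √(-5829/2) = I*√11658/2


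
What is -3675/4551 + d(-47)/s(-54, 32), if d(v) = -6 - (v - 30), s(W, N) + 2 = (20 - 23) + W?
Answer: -179982/89503 ≈ -2.0109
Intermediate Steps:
s(W, N) = -5 + W (s(W, N) = -2 + ((20 - 23) + W) = -2 + (-3 + W) = -5 + W)
d(v) = 24 - v (d(v) = -6 - (-30 + v) = -6 + (30 - v) = 24 - v)
-3675/4551 + d(-47)/s(-54, 32) = -3675/4551 + (24 - 1*(-47))/(-5 - 54) = -3675*1/4551 + (24 + 47)/(-59) = -1225/1517 + 71*(-1/59) = -1225/1517 - 71/59 = -179982/89503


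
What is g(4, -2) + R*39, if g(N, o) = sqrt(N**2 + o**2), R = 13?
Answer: 507 + 2*sqrt(5) ≈ 511.47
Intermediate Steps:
g(4, -2) + R*39 = sqrt(4**2 + (-2)**2) + 13*39 = sqrt(16 + 4) + 507 = sqrt(20) + 507 = 2*sqrt(5) + 507 = 507 + 2*sqrt(5)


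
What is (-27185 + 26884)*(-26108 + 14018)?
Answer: 3639090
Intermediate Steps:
(-27185 + 26884)*(-26108 + 14018) = -301*(-12090) = 3639090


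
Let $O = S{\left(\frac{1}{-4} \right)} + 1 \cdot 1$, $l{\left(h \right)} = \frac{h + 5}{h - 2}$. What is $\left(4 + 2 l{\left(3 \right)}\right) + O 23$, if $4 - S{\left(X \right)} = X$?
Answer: $\frac{563}{4} \approx 140.75$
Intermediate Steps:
$S{\left(X \right)} = 4 - X$
$l{\left(h \right)} = \frac{5 + h}{-2 + h}$
$O = \frac{21}{4}$ ($O = \left(4 - \frac{1}{-4}\right) + 1 \cdot 1 = \left(4 - - \frac{1}{4}\right) + 1 = \left(4 + \frac{1}{4}\right) + 1 = \frac{17}{4} + 1 = \frac{21}{4} \approx 5.25$)
$\left(4 + 2 l{\left(3 \right)}\right) + O 23 = \left(4 + 2 \frac{5 + 3}{-2 + 3}\right) + \frac{21}{4} \cdot 23 = \left(4 + 2 \cdot 1^{-1} \cdot 8\right) + \frac{483}{4} = \left(4 + 2 \cdot 1 \cdot 8\right) + \frac{483}{4} = \left(4 + 2 \cdot 8\right) + \frac{483}{4} = \left(4 + 16\right) + \frac{483}{4} = 20 + \frac{483}{4} = \frac{563}{4}$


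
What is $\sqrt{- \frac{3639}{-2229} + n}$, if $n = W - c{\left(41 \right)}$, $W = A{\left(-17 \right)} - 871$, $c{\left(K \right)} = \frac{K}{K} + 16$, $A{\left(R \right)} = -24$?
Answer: $\frac{i \sqrt{502567429}}{743} \approx 30.172 i$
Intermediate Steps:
$c{\left(K \right)} = 17$ ($c{\left(K \right)} = 1 + 16 = 17$)
$W = -895$ ($W = -24 - 871 = -895$)
$n = -912$ ($n = -895 - 17 = -912$)
$\sqrt{- \frac{3639}{-2229} + n} = \sqrt{- \frac{3639}{-2229} - 912} = \sqrt{\left(-3639\right) \left(- \frac{1}{2229}\right) - 912} = \sqrt{\frac{1213}{743} - 912} = \sqrt{- \frac{676403}{743}} = \frac{i \sqrt{502567429}}{743}$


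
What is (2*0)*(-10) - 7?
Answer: -7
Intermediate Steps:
(2*0)*(-10) - 7 = 0*(-10) - 7 = 0 - 7 = -7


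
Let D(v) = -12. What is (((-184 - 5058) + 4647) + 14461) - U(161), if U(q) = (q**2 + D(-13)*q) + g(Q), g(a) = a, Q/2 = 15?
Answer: -10153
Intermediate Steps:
Q = 30 (Q = 2*15 = 30)
U(q) = 30 + q**2 - 12*q (U(q) = (q**2 - 12*q) + 30 = 30 + q**2 - 12*q)
(((-184 - 5058) + 4647) + 14461) - U(161) = (((-184 - 5058) + 4647) + 14461) - (30 + 161**2 - 12*161) = ((-5242 + 4647) + 14461) - (30 + 25921 - 1932) = (-595 + 14461) - 1*24019 = 13866 - 24019 = -10153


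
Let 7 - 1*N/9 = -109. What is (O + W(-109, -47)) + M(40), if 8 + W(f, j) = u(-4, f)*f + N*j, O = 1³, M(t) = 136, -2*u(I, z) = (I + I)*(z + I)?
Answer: 329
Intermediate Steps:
u(I, z) = -I*(I + z) (u(I, z) = -(I + I)*(z + I)/2 = -2*I*(I + z)/2 = -I*(I + z))
N = 1044 (N = 63 - 9*(-109) = 63 + 981 = 1044)
O = 1
W(f, j) = -8 + 1044*j + f*(-16 + 4*f) (W(f, j) = -8 + ((-1*(-4)*(-4 + f))*f + 1044*j) = -8 + ((-16 + 4*f)*f + 1044*j) = -8 + (f*(-16 + 4*f) + 1044*j) = -8 + (1044*j + f*(-16 + 4*f)) = -8 + 1044*j + f*(-16 + 4*f))
(O + W(-109, -47)) + M(40) = (1 + (-8 + 1044*(-47) + 4*(-109)*(-4 - 109))) + 136 = (1 + (-8 - 49068 + 4*(-109)*(-113))) + 136 = (1 + (-8 - 49068 + 49268)) + 136 = (1 + 192) + 136 = 193 + 136 = 329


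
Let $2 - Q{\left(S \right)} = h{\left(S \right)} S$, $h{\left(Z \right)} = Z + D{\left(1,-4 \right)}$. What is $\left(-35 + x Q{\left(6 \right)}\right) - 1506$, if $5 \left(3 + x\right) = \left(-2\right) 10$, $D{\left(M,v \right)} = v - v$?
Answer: $-1303$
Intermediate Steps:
$D{\left(M,v \right)} = 0$
$x = -7$ ($x = -3 + \frac{\left(-2\right) 10}{5} = -3 + \frac{1}{5} \left(-20\right) = -3 - 4 = -7$)
$h{\left(Z \right)} = Z$ ($h{\left(Z \right)} = Z + 0 = Z$)
$Q{\left(S \right)} = 2 - S^{2}$ ($Q{\left(S \right)} = 2 - S S = 2 - S^{2}$)
$\left(-35 + x Q{\left(6 \right)}\right) - 1506 = \left(-35 - 7 \left(2 - 6^{2}\right)\right) - 1506 = \left(-35 - 7 \left(2 - 36\right)\right) - 1506 = \left(-35 - -238\right) - 1506 = \left(-35 + 238\right) - 1506 = 203 - 1506 = -1303$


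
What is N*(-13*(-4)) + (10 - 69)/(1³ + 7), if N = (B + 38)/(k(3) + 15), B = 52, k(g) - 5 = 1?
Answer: 12067/56 ≈ 215.48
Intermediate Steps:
k(g) = 6 (k(g) = 5 + 1 = 6)
N = 30/7 (N = (52 + 38)/(6 + 15) = 90/21 = 90*(1/21) = 30/7 ≈ 4.2857)
N*(-13*(-4)) + (10 - 69)/(1³ + 7) = 30*(-13*(-4))/7 + (10 - 69)/(1³ + 7) = (30/7)*52 - 59/(1 + 7) = 1560/7 - 59/8 = 12067/56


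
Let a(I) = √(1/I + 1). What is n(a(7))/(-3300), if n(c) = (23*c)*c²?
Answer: -92*√14/40425 ≈ -0.0085153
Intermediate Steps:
a(I) = √(1 + 1/I)
n(c) = 23*c³
n(a(7))/(-3300) = (23*(√((1 + 7)/7))³)/(-3300) = (23*(√((⅐)*8))³)*(-1/3300) = (23*(√(8/7))³)*(-1/3300) = (23*(2*√14/7)³)*(-1/3300) = (23*(16*√14/49))*(-1/3300) = (368*√14/49)*(-1/3300) = -92*√14/40425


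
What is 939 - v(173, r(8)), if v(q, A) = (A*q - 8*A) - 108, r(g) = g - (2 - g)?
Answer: -1263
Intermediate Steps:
r(g) = -2 + 2*g (r(g) = g + (-2 + g) = -2 + 2*g)
v(q, A) = -108 - 8*A + A*q (v(q, A) = (-8*A + A*q) - 108 = -108 - 8*A + A*q)
939 - v(173, r(8)) = 939 - (-108 - 8*(-2 + 2*8) + (-2 + 2*8)*173) = 939 - (-108 - 8*(-2 + 16) + (-2 + 16)*173) = 939 - (-108 - 8*14 + 14*173) = 939 - (-108 - 112 + 2422) = 939 - 1*2202 = 939 - 2202 = -1263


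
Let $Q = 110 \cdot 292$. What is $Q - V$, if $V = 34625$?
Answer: $-2505$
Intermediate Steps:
$Q = 32120$
$Q - V = 32120 - 34625 = -2505$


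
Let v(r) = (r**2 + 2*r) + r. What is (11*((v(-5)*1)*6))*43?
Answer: 28380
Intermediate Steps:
v(r) = r**2 + 3*r
(11*((v(-5)*1)*6))*43 = (11*((-5*(3 - 5)*1)*6))*43 = (11*((-5*(-2)*1)*6))*43 = (11*((10*1)*6))*43 = (11*(10*6))*43 = (11*60)*43 = 660*43 = 28380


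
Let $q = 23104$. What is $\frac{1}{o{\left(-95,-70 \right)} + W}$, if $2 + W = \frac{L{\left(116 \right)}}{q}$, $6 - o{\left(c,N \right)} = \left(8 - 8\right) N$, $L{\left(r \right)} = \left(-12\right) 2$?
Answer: $\frac{2888}{11549} \approx 0.25006$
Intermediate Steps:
$L{\left(r \right)} = -24$
$o{\left(c,N \right)} = 6$ ($o{\left(c,N \right)} = 6 - \left(8 - 8\right) N = 6 - 0 N = 6 - 0 = 6 + 0 = 6$)
$W = - \frac{5779}{2888}$ ($W = -2 - \frac{24}{23104} = -2 - \frac{3}{2888} = - \frac{5779}{2888} \approx -2.001$)
$\frac{1}{o{\left(-95,-70 \right)} + W} = \frac{1}{6 - \frac{5779}{2888}} = \frac{1}{\frac{11549}{2888}} = \frac{2888}{11549}$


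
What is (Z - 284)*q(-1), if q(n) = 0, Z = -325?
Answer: 0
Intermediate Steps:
(Z - 284)*q(-1) = (-325 - 284)*0 = -609*0 = 0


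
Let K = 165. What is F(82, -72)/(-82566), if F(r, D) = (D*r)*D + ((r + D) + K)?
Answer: -425263/82566 ≈ -5.1506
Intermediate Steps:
F(r, D) = 165 + D + r + r*D² (F(r, D) = (D*r)*D + ((r + D) + 165) = r*D² + ((D + r) + 165) = r*D² + (165 + D + r) = 165 + D + r + r*D²)
F(82, -72)/(-82566) = (165 - 72 + 82 + 82*(-72)²)/(-82566) = (165 - 72 + 82 + 82*5184)*(-1/82566) = (165 - 72 + 82 + 425088)*(-1/82566) = 425263*(-1/82566) = -425263/82566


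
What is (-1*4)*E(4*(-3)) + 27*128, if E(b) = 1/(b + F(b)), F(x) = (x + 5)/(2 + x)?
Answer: 390568/113 ≈ 3456.4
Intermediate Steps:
F(x) = (5 + x)/(2 + x)
E(b) = 1/(b + (5 + b)/(2 + b))
(-1*4)*E(4*(-3)) + 27*128 = (-1*4)*((2 + 4*(-3))/(5 + 4*(-3) + (4*(-3))*(2 + 4*(-3)))) + 27*128 = -4*(2 - 12)/(5 - 12 - 12*(2 - 12)) + 3456 = -4*(-10)/(5 - 12 - 12*(-10)) + 3456 = -4*(-10)/(5 - 12 + 120) + 3456 = -4*(-10)/113 + 3456 = -4*(-10/113) + 3456 = 40/113 + 3456 = 390568/113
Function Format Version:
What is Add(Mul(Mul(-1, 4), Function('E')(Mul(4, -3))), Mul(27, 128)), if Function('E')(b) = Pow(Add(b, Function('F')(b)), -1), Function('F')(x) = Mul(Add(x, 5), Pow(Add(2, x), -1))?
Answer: Rational(390568, 113) ≈ 3456.4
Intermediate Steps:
Function('F')(x) = Mul(Pow(Add(2, x), -1), Add(5, x)) (Function('F')(x) = Mul(Add(5, x), Pow(Add(2, x), -1)) = Mul(Pow(Add(2, x), -1), Add(5, x)))
Function('E')(b) = Pow(Add(b, Mul(Pow(Add(2, b), -1), Add(5, b))), -1)
Add(Mul(Mul(-1, 4), Function('E')(Mul(4, -3))), Mul(27, 128)) = Add(Mul(Mul(-1, 4), Mul(Pow(Add(5, Mul(4, -3), Mul(Mul(4, -3), Add(2, Mul(4, -3)))), -1), Add(2, Mul(4, -3)))), Mul(27, 128)) = Add(Mul(-4, Mul(Pow(Add(5, -12, Mul(-12, Add(2, -12))), -1), Add(2, -12))), 3456) = Add(Mul(-4, Mul(Pow(Add(5, -12, Mul(-12, -10)), -1), -10)), 3456) = Add(Mul(-4, Mul(Pow(Add(5, -12, 120), -1), -10)), 3456) = Add(Mul(-4, Mul(Pow(113, -1), -10)), 3456) = Add(Mul(-4, Mul(Rational(1, 113), -10)), 3456) = Add(Mul(-4, Rational(-10, 113)), 3456) = Add(Rational(40, 113), 3456) = Rational(390568, 113)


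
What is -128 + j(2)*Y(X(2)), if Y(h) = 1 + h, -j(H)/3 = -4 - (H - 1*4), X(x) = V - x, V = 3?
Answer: -116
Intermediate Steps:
X(x) = 3 - x
j(H) = 3*H (j(H) = -3*(-4 - (H - 1*4)) = -3*(-4 - (H - 4)) = -3*(-4 - (-4 + H)) = -3*(-4 + (4 - H)) = -(-3)*H = 3*H)
-128 + j(2)*Y(X(2)) = -128 + (3*2)*(1 + (3 - 1*2)) = -128 + 6*(1 + (3 - 2)) = -128 + 6*(1 + 1) = -128 + 6*2 = -128 + 12 = -116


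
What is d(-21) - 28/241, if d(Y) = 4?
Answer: 936/241 ≈ 3.8838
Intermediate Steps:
d(-21) - 28/241 = 4 - 28/241 = 936/241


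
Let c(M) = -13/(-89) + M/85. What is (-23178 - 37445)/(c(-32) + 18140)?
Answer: -458612995/137227357 ≈ -3.3420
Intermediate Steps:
c(M) = 13/89 + M/85 (c(M) = -13*(-1/89) + M*(1/85) = 13/89 + M/85)
(-23178 - 37445)/(c(-32) + 18140) = (-23178 - 37445)/((13/89 + (1/85)*(-32)) + 18140) = -60623/((13/89 - 32/85) + 18140) = -60623/(-1743/7565 + 18140) = -60623/137227357/7565 = -60623*7565/137227357 = -458612995/137227357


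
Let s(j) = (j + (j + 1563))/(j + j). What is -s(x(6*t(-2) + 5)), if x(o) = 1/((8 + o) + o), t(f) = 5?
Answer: -60958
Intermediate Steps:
x(o) = 1/(8 + 2*o)
s(j) = (1563 + 2*j)/(2*j) (s(j) = (j + (1563 + j))/((2*j)) = (1563 + 2*j)*(1/(2*j)) = (1563 + 2*j)/(2*j))
-s(x(6*t(-2) + 5)) = -(1563/2 + 1/(2*(4 + (6*5 + 5))))/(1/(2*(4 + (6*5 + 5)))) = -(1563/2 + 1/(2*(4 + (30 + 5))))/(1/(2*(4 + (30 + 5)))) = -(1563/2 + 1/(2*(4 + 35)))/(1/(2*(4 + 35))) = -(1563/2 + (½)/39)/((½)/39) = -(1563/2 + (½)*(1/39))/((½)*(1/39)) = -(1563/2 + 1/78)/1/78 = -78*30479/39 = -1*60958 = -60958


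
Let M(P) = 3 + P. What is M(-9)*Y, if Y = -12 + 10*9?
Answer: -468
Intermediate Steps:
Y = 78 (Y = -12 + 90 = 78)
M(-9)*Y = (3 - 9)*78 = -6*78 = -468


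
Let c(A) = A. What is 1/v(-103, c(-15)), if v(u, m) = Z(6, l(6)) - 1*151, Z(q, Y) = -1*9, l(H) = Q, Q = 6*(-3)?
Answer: -1/160 ≈ -0.0062500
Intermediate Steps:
Q = -18
l(H) = -18
Z(q, Y) = -9
v(u, m) = -160 (v(u, m) = -9 - 1*151 = -9 - 151 = -160)
1/v(-103, c(-15)) = 1/(-160) = -1/160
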